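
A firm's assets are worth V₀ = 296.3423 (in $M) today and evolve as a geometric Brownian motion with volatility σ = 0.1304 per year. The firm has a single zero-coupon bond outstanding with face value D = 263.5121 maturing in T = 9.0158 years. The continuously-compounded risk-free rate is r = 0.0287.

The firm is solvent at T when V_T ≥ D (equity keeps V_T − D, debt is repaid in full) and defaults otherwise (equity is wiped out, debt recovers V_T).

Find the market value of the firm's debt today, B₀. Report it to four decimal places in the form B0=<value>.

d₁ = [ln(V₀/D) + (r + σ²/2)T] / (σ√T)
   = [ln(296.3423/263.5121) + (0.0287 + 0.5·0.1304²)·9.0158] / (0.1304·√9.0158)
   = [0.117416 + 0.335407] / 0.391543 = 1.156507
d₂ = d₁ − σ√T = 1.156507 − 0.391543 = 0.764964
N(d₁) = 0.876263,  N(d₂) = 0.777853,  e^(−rT) = 0.772013
E₀ = V₀·N(d₁) − D·e^(−rT)·N(d₂)
   = 296.3423·0.876263 − 263.5121·0.772013·0.777853 = 101.431316
B₀ = V₀ − E₀ = 296.3423 − 101.431316 = 194.910984

B0=194.9110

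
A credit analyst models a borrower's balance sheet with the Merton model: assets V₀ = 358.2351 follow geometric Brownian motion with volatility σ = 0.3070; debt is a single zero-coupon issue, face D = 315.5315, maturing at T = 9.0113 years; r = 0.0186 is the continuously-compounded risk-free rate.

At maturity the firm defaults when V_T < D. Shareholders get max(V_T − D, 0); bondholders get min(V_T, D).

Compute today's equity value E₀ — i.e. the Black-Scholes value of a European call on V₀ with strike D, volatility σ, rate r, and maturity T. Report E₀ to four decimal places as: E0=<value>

E0=161.8504

d₁ = [ln(V₀/D) + (r + σ²/2)T] / (σ√T)
   = [ln(358.2351/315.5315) + (0.0186 + 0.5·0.3070²)·9.0113] / (0.3070·√9.0113)
   = [0.126931 + 0.592263] / 0.921578 = 0.780394
d₂ = d₁ − σ√T = 0.780394 − 0.921578 = -0.141184
N(d₁) = 0.782421,  N(d₂) = 0.443862,  e^(−rT) = 0.845683
E₀ = V₀·N(d₁) − D·e^(−rT)·N(d₂)
   = 358.2351·0.782421 − 315.5315·0.845683·0.443862 = 161.850378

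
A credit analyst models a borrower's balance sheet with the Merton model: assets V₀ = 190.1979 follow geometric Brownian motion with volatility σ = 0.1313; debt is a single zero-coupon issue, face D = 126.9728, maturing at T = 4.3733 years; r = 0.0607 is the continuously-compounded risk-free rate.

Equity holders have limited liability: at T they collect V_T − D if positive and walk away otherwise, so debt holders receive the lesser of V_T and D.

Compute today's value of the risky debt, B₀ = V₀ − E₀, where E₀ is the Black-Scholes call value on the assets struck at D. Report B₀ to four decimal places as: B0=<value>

B0=97.2798

d₁ = [ln(V₀/D) + (r + σ²/2)T] / (σ√T)
   = [ln(190.1979/126.9728) + (0.0607 + 0.5·0.1313²)·4.3733] / (0.1313·√4.3733)
   = [0.404092 + 0.303156] / 0.274580 = 2.575745
d₂ = d₁ − σ√T = 2.575745 − 0.274580 = 2.301164
N(d₁) = 0.994999,  N(d₂) = 0.989309,  e^(−rT) = 0.766854
E₀ = V₀·N(d₁) − D·e^(−rT)·N(d₂)
   = 190.1979·0.994999 − 126.9728·0.766854·0.989309 = 92.918118
B₀ = V₀ − E₀ = 190.1979 − 92.918118 = 97.279782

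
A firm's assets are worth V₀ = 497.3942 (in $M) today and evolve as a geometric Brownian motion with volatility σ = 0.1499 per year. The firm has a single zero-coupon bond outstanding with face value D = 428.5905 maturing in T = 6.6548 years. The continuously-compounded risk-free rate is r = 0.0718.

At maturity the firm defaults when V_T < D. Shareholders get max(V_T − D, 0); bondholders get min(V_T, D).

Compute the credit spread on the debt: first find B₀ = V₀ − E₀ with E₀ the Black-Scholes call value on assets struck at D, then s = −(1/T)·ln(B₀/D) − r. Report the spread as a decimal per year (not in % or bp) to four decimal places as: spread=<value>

d₁ = [ln(V₀/D) + (r + σ²/2)T] / (σ√T)
   = [ln(497.3942/428.5905) + (0.0718 + 0.5·0.1499²)·6.6548] / (0.1499·√6.6548)
   = [0.148881 + 0.552581] / 0.386696 = 1.813991
d₂ = d₁ − σ√T = 1.813991 − 0.386696 = 1.427296
N(d₁) = 0.965160,  N(d₂) = 0.923253,  e^(−rT) = 0.620137
E₀ = V₀·N(d₁) − D·e^(−rT)·N(d₂)
   = 497.3942·0.965160 − 428.5905·0.620137·0.923253 = 234.678613
B₀ = V₀ − E₀ = 497.3942 − 234.678613 = 262.715587
spread = −(1/T)·ln(B₀/D) − r = −(1/6.6548)·ln(262.715587/428.5905) − 0.0718 = 0.00174539

spread=0.0017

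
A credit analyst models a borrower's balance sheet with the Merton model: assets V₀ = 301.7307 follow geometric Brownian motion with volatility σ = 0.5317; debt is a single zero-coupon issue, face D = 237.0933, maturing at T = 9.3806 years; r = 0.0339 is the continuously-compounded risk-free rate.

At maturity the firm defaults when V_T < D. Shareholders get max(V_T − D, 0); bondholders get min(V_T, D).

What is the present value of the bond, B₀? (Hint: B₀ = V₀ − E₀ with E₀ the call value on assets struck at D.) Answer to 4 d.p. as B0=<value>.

B0=92.2749

d₁ = [ln(V₀/D) + (r + σ²/2)T] / (σ√T)
   = [ln(301.7307/237.0933) + (0.0339 + 0.5·0.5317²)·9.3806] / (0.5317·√9.3806)
   = [0.241081 + 1.643973] / 1.628478 = 1.157556
d₂ = d₁ − σ√T = 1.157556 − 1.628478 = -0.470923
N(d₁) = 0.876477,  N(d₂) = 0.318848,  e^(−rT) = 0.727601
E₀ = V₀·N(d₁) − D·e^(−rT)·N(d₂)
   = 301.7307·0.876477 − 237.0933·0.727601·0.318848 = 209.455849
B₀ = V₀ − E₀ = 301.7307 − 209.455849 = 92.274851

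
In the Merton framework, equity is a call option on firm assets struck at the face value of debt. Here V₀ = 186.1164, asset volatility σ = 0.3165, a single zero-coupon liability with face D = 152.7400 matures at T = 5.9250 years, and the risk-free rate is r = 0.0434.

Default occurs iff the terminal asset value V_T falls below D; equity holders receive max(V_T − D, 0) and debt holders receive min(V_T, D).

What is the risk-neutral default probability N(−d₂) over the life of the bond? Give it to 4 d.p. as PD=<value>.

PD=0.4187

d₁ = [ln(V₀/D) + (r + σ²/2)T] / (σ√T)
   = [ln(186.1164/152.7400) + (0.0434 + 0.5·0.3165²)·5.9250] / (0.3165·√5.9250)
   = [0.197635 + 0.553905] / 0.770403 = 0.975516
d₂ = d₁ − σ√T = 0.975516 − 0.770403 = 0.205113
risk-neutral PD = N(−d₂) = N(-0.205113) = 0.418742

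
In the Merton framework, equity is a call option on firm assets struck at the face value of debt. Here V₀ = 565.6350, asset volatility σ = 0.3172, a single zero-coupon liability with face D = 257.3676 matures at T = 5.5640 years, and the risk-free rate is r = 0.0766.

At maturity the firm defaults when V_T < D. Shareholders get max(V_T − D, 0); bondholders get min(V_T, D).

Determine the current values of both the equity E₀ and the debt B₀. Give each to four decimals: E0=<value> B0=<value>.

E0=402.4104 B0=163.2246

d₁ = [ln(V₀/D) + (r + σ²/2)T] / (σ√T)
   = [ln(565.6350/257.3676) + (0.0766 + 0.5·0.3172²)·5.5640] / (0.3172·√5.5640)
   = [0.787444 + 0.706116] / 0.748216 = 1.996162
d₂ = d₁ − σ√T = 1.996162 − 0.748216 = 1.247946
N(d₁) = 0.977042,  N(d₂) = 0.893975,  e^(−rT) = 0.652984
E₀ = V₀·N(d₁) − D·e^(−rT)·N(d₂)
   = 565.6350·0.977042 − 257.3676·0.652984·0.893975 = 402.410398
B₀ = V₀ − E₀ = 565.6350 − 402.410398 = 163.224602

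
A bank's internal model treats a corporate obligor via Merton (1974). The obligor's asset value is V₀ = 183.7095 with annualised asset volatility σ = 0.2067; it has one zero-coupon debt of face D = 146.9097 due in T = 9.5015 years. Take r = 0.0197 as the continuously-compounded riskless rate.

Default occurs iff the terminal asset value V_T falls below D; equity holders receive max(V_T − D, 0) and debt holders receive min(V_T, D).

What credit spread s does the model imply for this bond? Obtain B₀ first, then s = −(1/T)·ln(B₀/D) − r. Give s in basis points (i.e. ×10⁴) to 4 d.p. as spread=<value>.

spread=133.6797

d₁ = [ln(V₀/D) + (r + σ²/2)T] / (σ√T)
   = [ln(183.7095/146.9097) + (0.0197 + 0.5·0.2067²)·9.5015] / (0.2067·√9.5015)
   = [0.223538 + 0.390155] / 0.637142 = 0.963195
d₂ = d₁ − σ√T = 0.963195 − 0.637142 = 0.326052
N(d₁) = 0.832275,  N(d₂) = 0.627808,  e^(−rT) = 0.829295
E₀ = V₀·N(d₁) − D·e^(−rT)·N(d₂)
   = 183.7095·0.832275 − 146.9097·0.829295·0.627808 = 76.410131
B₀ = V₀ − E₀ = 183.7095 − 76.410131 = 107.299369
spread = −(1/T)·ln(B₀/D) − r = −(1/9.5015)·ln(107.299369/146.9097) − 0.0197 = 0.01336797
in basis points: 0.01336797 × 10⁴ = 133.6797 bp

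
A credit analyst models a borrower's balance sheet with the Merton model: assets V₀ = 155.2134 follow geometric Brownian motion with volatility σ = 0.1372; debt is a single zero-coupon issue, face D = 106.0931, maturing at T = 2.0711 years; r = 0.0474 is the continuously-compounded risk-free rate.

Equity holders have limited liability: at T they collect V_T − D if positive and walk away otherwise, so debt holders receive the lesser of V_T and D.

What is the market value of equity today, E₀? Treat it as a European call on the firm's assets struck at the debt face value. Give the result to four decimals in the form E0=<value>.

d₁ = [ln(V₀/D) + (r + σ²/2)T] / (σ√T)
   = [ln(155.2134/106.0931) + (0.0474 + 0.5·0.1372²)·2.0711] / (0.1372·√2.0711)
   = [0.380484 + 0.117663] / 0.197449 = 2.522917
d₂ = d₁ − σ√T = 2.522917 − 0.197449 = 2.325468
N(d₁) = 0.994181,  N(d₂) = 0.989977,  e^(−rT) = 0.906495
E₀ = V₀·N(d₁) − D·e^(−rT)·N(d₂)
   = 155.2134·0.994181 − 106.0931·0.906495·0.989977 = 59.101325

E0=59.1013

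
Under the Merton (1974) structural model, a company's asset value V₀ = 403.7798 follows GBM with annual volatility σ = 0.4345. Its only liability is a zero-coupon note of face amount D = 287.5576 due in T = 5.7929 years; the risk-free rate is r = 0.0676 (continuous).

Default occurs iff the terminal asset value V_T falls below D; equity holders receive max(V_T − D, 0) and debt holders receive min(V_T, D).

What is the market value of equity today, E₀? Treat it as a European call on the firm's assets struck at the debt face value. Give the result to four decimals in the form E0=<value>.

d₁ = [ln(V₀/D) + (r + σ²/2)T] / (σ√T)
   = [ln(403.7798/287.5576) + (0.0676 + 0.5·0.4345²)·5.7929] / (0.4345·√5.7929)
   = [0.339446 + 0.938422] / 1.045774 = 1.221935
d₂ = d₁ − σ√T = 1.221935 − 1.045774 = 0.176161
N(d₁) = 0.889134,  N(d₂) = 0.569916,  e^(−rT) = 0.675974
E₀ = V₀·N(d₁) − D·e^(−rT)·N(d₂)
   = 403.7798·0.889134 − 287.5576·0.675974·0.569916 = 248.233072

E0=248.2331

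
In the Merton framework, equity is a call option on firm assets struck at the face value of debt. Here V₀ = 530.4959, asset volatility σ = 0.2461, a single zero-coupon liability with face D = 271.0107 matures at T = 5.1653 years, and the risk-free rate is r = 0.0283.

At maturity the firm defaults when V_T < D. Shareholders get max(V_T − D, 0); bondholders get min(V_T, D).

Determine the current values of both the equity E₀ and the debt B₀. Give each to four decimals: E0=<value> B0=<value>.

E0=302.4614 B0=228.0345

d₁ = [ln(V₀/D) + (r + σ²/2)T] / (σ√T)
   = [ln(530.4959/271.0107) + (0.0283 + 0.5·0.2461²)·5.1653] / (0.2461·√5.1653)
   = [0.671654 + 0.302597] / 0.559319 = 1.741852
d₂ = d₁ − σ√T = 1.741852 − 0.559319 = 1.182534
N(d₁) = 0.959233,  N(d₂) = 0.881503,  e^(−rT) = 0.864004
E₀ = V₀·N(d₁) − D·e^(−rT)·N(d₂)
   = 530.4959·0.959233 − 271.0107·0.864004·0.881503 = 302.461383
B₀ = V₀ − E₀ = 530.4959 − 302.461383 = 228.034517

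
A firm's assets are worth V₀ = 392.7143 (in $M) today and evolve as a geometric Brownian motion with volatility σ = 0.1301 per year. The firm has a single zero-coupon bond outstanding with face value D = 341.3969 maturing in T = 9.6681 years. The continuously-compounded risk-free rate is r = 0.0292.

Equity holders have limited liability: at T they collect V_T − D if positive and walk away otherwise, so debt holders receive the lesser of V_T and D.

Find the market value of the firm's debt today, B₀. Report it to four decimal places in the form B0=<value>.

B0=247.7089

d₁ = [ln(V₀/D) + (r + σ²/2)T] / (σ√T)
   = [ln(392.7143/341.3969) + (0.0292 + 0.5·0.1301²)·9.6681] / (0.1301·√9.6681)
   = [0.140037 + 0.364130] / 0.404527 = 1.246310
d₂ = d₁ − σ√T = 1.246310 − 0.404527 = 0.841782
N(d₁) = 0.893675,  N(d₂) = 0.800045,  e^(−rT) = 0.754041
E₀ = V₀·N(d₁) − D·e^(−rT)·N(d₂)
   = 392.7143·0.893675 − 341.3969·0.754041·0.800045 = 145.005387
B₀ = V₀ − E₀ = 392.7143 − 145.005387 = 247.708913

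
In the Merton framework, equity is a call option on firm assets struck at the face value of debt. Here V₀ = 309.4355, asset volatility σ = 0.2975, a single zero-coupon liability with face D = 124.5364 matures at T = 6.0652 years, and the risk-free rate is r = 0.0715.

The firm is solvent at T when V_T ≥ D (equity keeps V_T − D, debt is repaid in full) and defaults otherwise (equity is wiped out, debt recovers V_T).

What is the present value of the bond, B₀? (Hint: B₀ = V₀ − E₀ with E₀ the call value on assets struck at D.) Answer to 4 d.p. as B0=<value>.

B0=79.2758

d₁ = [ln(V₀/D) + (r + σ²/2)T] / (σ√T)
   = [ln(309.4355/124.5364) + (0.0715 + 0.5·0.2975²)·6.0652] / (0.2975·√6.0652)
   = [0.910152 + 0.702066] / 0.732672 = 2.200463
d₂ = d₁ − σ√T = 2.200463 − 0.732672 = 1.467791
N(d₁) = 0.986113,  N(d₂) = 0.928920,  e^(−rT) = 0.648131
E₀ = V₀·N(d₁) − D·e^(−rT)·N(d₂)
   = 309.4355·0.986113 − 124.5364·0.648131·0.928920 = 230.159736
B₀ = V₀ − E₀ = 309.4355 − 230.159736 = 79.275764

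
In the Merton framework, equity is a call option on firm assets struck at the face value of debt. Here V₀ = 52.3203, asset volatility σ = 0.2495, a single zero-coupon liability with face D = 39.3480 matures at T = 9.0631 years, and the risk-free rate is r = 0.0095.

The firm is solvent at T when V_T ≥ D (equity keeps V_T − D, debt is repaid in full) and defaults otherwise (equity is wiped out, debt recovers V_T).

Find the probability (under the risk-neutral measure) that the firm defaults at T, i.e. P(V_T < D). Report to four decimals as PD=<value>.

PD=0.4529

d₁ = [ln(V₀/D) + (r + σ²/2)T] / (σ√T)
   = [ln(52.3203/39.3480) + (0.0095 + 0.5·0.2495²)·9.0631] / (0.2495·√9.0631)
   = [0.284939 + 0.368190] / 0.751119 = 0.869541
d₂ = d₁ − σ√T = 0.869541 − 0.751119 = 0.118421
risk-neutral PD = N(−d₂) = N(-0.118421) = 0.452867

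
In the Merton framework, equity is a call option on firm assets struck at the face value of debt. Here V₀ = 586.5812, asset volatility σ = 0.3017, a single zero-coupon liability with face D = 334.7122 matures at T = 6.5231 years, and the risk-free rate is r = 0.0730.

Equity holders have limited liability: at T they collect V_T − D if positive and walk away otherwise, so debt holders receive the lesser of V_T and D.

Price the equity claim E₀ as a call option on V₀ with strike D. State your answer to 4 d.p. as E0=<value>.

d₁ = [ln(V₀/D) + (r + σ²/2)T] / (σ√T)
   = [ln(586.5812/334.7122) + (0.0730 + 0.5·0.3017²)·6.5231] / (0.3017·√6.5231)
   = [0.561040 + 0.773062] / 0.770553 = 1.731357
d₂ = d₁ − σ√T = 1.731357 − 0.770553 = 0.960805
N(d₁) = 0.958306,  N(d₂) = 0.831675,  e^(−rT) = 0.621148
E₀ = V₀·N(d₁) − D·e^(−rT)·N(d₂)
   = 586.5812·0.958306 − 334.7122·0.621148·0.831675 = 389.214311

E0=389.2143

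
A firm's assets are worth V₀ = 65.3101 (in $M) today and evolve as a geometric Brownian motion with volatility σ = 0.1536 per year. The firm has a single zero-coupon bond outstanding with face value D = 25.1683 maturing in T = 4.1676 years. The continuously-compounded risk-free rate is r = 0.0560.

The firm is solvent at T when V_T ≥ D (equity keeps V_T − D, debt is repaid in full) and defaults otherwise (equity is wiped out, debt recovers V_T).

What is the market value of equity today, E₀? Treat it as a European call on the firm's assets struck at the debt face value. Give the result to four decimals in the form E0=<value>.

d₁ = [ln(V₀/D) + (r + σ²/2)T] / (σ√T)
   = [ln(65.3101/25.1683) + (0.0560 + 0.5·0.1536²)·4.1676] / (0.1536·√4.1676)
   = [0.953561 + 0.282549] / 0.313570 = 3.942057
d₂ = d₁ − σ√T = 3.942057 − 0.313570 = 3.628487
N(d₁) = 0.999960,  N(d₂) = 0.999857,  e^(−rT) = 0.791848
E₀ = V₀·N(d₁) − D·e^(−rT)·N(d₂)
   = 65.3101·0.999960 − 25.1683·0.791848·0.999857 = 45.380830

E0=45.3808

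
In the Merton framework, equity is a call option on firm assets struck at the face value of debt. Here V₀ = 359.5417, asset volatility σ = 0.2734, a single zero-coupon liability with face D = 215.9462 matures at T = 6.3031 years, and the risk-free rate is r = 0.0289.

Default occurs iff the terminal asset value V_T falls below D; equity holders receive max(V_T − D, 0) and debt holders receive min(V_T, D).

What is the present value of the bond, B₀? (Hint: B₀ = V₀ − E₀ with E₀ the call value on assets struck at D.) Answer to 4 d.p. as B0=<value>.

d₁ = [ln(V₀/D) + (r + σ²/2)T] / (σ√T)
   = [ln(359.5417/215.9462) + (0.0289 + 0.5·0.2734²)·6.3031] / (0.2734·√6.3031)
   = [0.509801 + 0.417730] / 0.686397 = 1.351303
d₂ = d₁ − σ√T = 1.351303 − 0.686397 = 0.664906
N(d₁) = 0.911701,  N(d₂) = 0.746945,  e^(−rT) = 0.833468
E₀ = V₀·N(d₁) − D·e^(−rT)·N(d₂)
   = 359.5417·0.911701 − 215.9462·0.833468·0.746945 = 193.356149
B₀ = V₀ − E₀ = 359.5417 − 193.356149 = 166.185551

B0=166.1856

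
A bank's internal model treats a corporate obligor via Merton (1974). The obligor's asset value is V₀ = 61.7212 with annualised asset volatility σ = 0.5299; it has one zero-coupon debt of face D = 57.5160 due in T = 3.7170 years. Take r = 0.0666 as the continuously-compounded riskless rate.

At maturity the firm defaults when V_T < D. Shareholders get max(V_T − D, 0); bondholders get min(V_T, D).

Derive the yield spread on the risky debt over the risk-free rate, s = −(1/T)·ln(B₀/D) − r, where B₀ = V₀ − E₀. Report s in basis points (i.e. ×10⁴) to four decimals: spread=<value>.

spread=946.5103

d₁ = [ln(V₀/D) + (r + σ²/2)T] / (σ√T)
   = [ln(61.7212/57.5160) + (0.0666 + 0.5·0.5299²)·3.7170] / (0.5299·√3.7170)
   = [0.070564 + 0.769408] / 1.021622 = 0.822195
d₂ = d₁ − σ√T = 0.822195 − 1.021622 = -0.199427
N(d₁) = 0.794517,  N(d₂) = 0.420964,  e^(−rT) = 0.780709
E₀ = V₀·N(d₁) − D·e^(−rT)·N(d₂)
   = 61.7212·0.794517 − 57.5160·0.780709·0.420964 = 30.135860
B₀ = V₀ − E₀ = 61.7212 − 30.135860 = 31.585340
spread = −(1/T)·ln(B₀/D) − r = −(1/3.7170)·ln(31.585340/57.5160) − 0.0666 = 0.09465103
in basis points: 0.09465103 × 10⁴ = 946.5103 bp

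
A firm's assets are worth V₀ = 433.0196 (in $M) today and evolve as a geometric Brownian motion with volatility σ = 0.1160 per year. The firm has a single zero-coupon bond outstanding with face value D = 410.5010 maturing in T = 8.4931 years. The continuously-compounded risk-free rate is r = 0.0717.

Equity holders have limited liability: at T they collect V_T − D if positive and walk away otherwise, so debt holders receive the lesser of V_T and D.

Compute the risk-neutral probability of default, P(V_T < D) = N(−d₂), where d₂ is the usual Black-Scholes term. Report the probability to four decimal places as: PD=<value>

d₁ = [ln(V₀/D) + (r + σ²/2)T] / (σ√T)
   = [ln(433.0196/410.5010) + (0.0717 + 0.5·0.1160²)·8.4931] / (0.1160·√8.4931)
   = [0.053405 + 0.666097] / 0.338058 = 2.128338
d₂ = d₁ − σ√T = 2.128338 − 0.338058 = 1.790280
risk-neutral PD = N(−d₂) = N(-1.790280) = 0.036704

PD=0.0367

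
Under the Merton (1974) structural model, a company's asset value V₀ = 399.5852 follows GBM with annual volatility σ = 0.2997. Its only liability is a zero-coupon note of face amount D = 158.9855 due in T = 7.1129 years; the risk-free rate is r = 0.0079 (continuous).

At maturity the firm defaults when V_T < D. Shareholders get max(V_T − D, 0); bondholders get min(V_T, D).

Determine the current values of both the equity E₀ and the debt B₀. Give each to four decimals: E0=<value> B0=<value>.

d₁ = [ln(V₀/D) + (r + σ²/2)T] / (σ√T)
   = [ln(399.5852/158.9855) + (0.0079 + 0.5·0.2997²)·7.1129] / (0.2997·√7.1129)
   = [0.921614 + 0.375633] / 0.799301 = 1.622977
d₂ = d₁ − σ√T = 1.622977 − 0.799301 = 0.823677
N(d₁) = 0.947703,  N(d₂) = 0.794938,  e^(−rT) = 0.945358
E₀ = V₀·N(d₁) − D·e^(−rT)·N(d₂)
   = 399.5852·0.947703 − 158.9855·0.945358·0.794938 = 259.210261
B₀ = V₀ − E₀ = 399.5852 − 259.210261 = 140.374939

E0=259.2103 B0=140.3749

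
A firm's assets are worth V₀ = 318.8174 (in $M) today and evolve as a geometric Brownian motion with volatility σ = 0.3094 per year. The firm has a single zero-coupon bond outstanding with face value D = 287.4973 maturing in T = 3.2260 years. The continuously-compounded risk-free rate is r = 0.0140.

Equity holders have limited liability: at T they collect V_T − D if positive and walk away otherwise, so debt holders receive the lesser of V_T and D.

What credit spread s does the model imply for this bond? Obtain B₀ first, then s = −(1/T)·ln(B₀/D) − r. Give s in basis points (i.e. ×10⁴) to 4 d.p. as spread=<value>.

d₁ = [ln(V₀/D) + (r + σ²/2)T] / (σ√T)
   = [ln(318.8174/287.4973) + (0.0140 + 0.5·0.3094²)·3.2260] / (0.3094·√3.2260)
   = [0.103405 + 0.199574] / 0.555715 = 0.545205
d₂ = d₁ − σ√T = 0.545205 − 0.555715 = -0.010510
N(d₁) = 0.707194,  N(d₂) = 0.495807,  e^(−rT) = 0.955841
E₀ = V₀·N(d₁) − D·e^(−rT)·N(d₂)
   = 318.8174·0.707194 − 287.4973·0.955841·0.495807 = 89.217098
B₀ = V₀ − E₀ = 318.8174 − 89.217098 = 229.600302
spread = −(1/T)·ln(B₀/D) − r = −(1/3.2260)·ln(229.600302/287.4973) − 0.0140 = 0.05570660
in basis points: 0.05570660 × 10⁴ = 557.0660 bp

spread=557.0660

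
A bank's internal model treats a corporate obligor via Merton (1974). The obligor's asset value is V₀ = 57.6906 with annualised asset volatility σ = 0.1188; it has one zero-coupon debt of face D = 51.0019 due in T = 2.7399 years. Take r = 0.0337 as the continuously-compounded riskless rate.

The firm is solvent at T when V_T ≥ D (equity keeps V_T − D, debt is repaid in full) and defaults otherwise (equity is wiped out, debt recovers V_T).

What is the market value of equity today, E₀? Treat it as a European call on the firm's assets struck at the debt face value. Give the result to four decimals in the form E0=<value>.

E0=11.8890

d₁ = [ln(V₀/D) + (r + σ²/2)T] / (σ√T)
   = [ln(57.6906/51.0019) + (0.0337 + 0.5·0.1188²)·2.7399] / (0.1188·√2.7399)
   = [0.123231 + 0.111669] / 0.196645 = 1.194539
d₂ = d₁ − σ√T = 1.194539 − 0.196645 = 0.997894
N(d₁) = 0.883866,  N(d₂) = 0.840835,  e^(−rT) = 0.911800
E₀ = V₀·N(d₁) − D·e^(−rT)·N(d₂)
   = 57.6906·0.883866 − 51.0019·0.911800·0.840835 = 11.889008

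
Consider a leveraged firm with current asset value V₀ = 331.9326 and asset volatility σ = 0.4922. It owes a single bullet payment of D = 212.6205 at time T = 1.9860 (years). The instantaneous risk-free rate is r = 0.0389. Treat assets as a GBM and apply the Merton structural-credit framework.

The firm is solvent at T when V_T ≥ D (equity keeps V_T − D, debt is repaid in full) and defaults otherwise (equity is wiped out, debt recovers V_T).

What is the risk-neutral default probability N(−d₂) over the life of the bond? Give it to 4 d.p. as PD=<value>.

PD=0.3421

d₁ = [ln(V₀/D) + (r + σ²/2)T] / (σ√T)
   = [ln(331.9326/212.6205) + (0.0389 + 0.5·0.4922²)·1.9860] / (0.4922·√1.9860)
   = [0.445423 + 0.317820] / 0.693635 = 1.100353
d₂ = d₁ − σ√T = 1.100353 − 0.693635 = 0.406717
risk-neutral PD = N(−d₂) = N(-0.406717) = 0.342108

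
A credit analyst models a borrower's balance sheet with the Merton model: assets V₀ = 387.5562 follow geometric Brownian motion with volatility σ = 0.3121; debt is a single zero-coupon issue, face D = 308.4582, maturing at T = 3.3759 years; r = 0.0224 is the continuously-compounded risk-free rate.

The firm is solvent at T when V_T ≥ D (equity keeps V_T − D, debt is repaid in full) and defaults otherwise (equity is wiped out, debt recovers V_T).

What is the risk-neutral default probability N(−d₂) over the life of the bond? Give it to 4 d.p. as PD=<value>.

PD=0.4039

d₁ = [ln(V₀/D) + (r + σ²/2)T] / (σ√T)
   = [ln(387.5562/308.4582) + (0.0224 + 0.5·0.3121²)·3.3759] / (0.3121·√3.3759)
   = [0.228275 + 0.240037] / 0.573441 = 0.816670
d₂ = d₁ − σ√T = 0.816670 − 0.573441 = 0.243229
risk-neutral PD = N(−d₂) = N(-0.243229) = 0.403914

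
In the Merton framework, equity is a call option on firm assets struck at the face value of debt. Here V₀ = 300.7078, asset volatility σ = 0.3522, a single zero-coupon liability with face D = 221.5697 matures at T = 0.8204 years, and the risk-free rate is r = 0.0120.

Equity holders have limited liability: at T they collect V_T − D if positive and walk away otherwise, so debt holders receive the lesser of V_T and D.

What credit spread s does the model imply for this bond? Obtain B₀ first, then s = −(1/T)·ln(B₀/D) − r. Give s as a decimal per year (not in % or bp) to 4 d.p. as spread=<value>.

d₁ = [ln(V₀/D) + (r + σ²/2)T] / (σ√T)
   = [ln(300.7078/221.5697) + (0.0120 + 0.5·0.3522²)·0.8204] / (0.3522·√0.8204)
   = [0.305402 + 0.060728] / 0.319008 = 1.147712
d₂ = d₁ − σ√T = 1.147712 − 0.319008 = 0.828704
N(d₁) = 0.874456,  N(d₂) = 0.796364,  e^(−rT) = 0.990204
E₀ = V₀·N(d₁) − D·e^(−rT)·N(d₂)
   = 300.7078·0.874456 − 221.5697·0.990204·0.796364 = 88.234299
B₀ = V₀ − E₀ = 300.7078 − 88.234299 = 212.473501
spread = −(1/T)·ln(B₀/D) − r = −(1/0.8204)·ln(212.473501/221.5697) − 0.0120 = 0.03909694

spread=0.0391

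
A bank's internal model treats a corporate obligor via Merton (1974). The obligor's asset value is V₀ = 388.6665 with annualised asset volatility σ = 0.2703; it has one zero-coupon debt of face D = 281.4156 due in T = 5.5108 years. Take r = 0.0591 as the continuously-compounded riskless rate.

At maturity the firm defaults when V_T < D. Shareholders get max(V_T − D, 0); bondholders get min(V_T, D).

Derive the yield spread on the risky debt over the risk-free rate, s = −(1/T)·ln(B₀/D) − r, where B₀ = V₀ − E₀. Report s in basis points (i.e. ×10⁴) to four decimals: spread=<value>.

spread=127.5392

d₁ = [ln(V₀/D) + (r + σ²/2)T] / (σ√T)
   = [ln(388.6665/281.4156) + (0.0591 + 0.5·0.2703²)·5.5108] / (0.2703·√5.5108)
   = [0.322889 + 0.527004] / 0.634532 = 1.339401
d₂ = d₁ − σ√T = 1.339401 − 0.634532 = 0.704869
N(d₁) = 0.909780,  N(d₂) = 0.759554,  e^(−rT) = 0.722030
E₀ = V₀·N(d₁) − D·e^(−rT)·N(d₂)
   = 388.6665·0.909780 − 281.4156·0.722030·0.759554 = 199.266729
B₀ = V₀ − E₀ = 388.6665 − 199.266729 = 189.399771
spread = −(1/T)·ln(B₀/D) − r = −(1/5.5108)·ln(189.399771/281.4156) − 0.0591 = 0.01275392
in basis points: 0.01275392 × 10⁴ = 127.5392 bp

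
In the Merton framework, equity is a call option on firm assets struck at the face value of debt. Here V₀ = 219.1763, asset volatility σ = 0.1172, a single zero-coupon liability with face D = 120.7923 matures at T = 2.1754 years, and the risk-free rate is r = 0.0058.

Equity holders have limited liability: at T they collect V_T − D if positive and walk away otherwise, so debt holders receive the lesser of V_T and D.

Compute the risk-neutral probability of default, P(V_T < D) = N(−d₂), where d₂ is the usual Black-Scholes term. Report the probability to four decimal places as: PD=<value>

d₁ = [ln(V₀/D) + (r + σ²/2)T] / (σ√T)
   = [ln(219.1763/120.7923) + (0.0058 + 0.5·0.1172²)·2.1754] / (0.1172·√2.1754)
   = [0.595804 + 0.027558] / 0.172861 = 3.606143
d₂ = d₁ − σ√T = 3.606143 − 0.172861 = 3.433282
risk-neutral PD = N(−d₂) = N(-3.433282) = 0.000298

PD=0.0003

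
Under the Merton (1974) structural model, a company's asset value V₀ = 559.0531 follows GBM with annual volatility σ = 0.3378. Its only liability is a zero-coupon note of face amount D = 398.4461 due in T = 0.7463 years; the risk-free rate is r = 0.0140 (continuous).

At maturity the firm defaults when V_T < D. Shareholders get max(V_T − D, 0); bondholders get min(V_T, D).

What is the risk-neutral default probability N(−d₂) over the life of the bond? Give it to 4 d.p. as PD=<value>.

PD=0.1468

d₁ = [ln(V₀/D) + (r + σ²/2)T] / (σ√T)
   = [ln(559.0531/398.4461) + (0.0140 + 0.5·0.3378²)·0.7463] / (0.3378·√0.7463)
   = [0.338672 + 0.053028] / 0.291821 = 1.342262
d₂ = d₁ − σ√T = 1.342262 − 0.291821 = 1.050441
risk-neutral PD = N(−d₂) = N(-1.050441) = 0.146758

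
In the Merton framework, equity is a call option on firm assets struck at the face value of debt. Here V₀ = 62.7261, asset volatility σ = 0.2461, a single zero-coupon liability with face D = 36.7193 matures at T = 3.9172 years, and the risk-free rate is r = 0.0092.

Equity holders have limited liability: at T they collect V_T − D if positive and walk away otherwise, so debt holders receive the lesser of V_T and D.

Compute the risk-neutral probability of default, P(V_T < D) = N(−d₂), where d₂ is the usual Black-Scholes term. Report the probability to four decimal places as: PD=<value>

d₁ = [ln(V₀/D) + (r + σ²/2)T] / (σ√T)
   = [ln(62.7261/36.7193) + (0.0092 + 0.5·0.2461²)·3.9172] / (0.2461·√3.9172)
   = [0.535475 + 0.154661] / 0.487079 = 1.416888
d₂ = d₁ − σ√T = 1.416888 − 0.487079 = 0.929809
risk-neutral PD = N(−d₂) = N(-0.929809) = 0.176235

PD=0.1762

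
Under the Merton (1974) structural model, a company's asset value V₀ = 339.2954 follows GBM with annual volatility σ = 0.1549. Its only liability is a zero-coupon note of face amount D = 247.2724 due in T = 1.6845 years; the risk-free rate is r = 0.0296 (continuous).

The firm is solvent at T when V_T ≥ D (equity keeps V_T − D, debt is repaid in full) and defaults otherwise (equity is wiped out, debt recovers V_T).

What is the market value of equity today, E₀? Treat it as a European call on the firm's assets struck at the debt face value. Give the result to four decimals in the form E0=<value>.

E0=104.8146

d₁ = [ln(V₀/D) + (r + σ²/2)T] / (σ√T)
   = [ln(339.2954/247.2724) + (0.0296 + 0.5·0.1549²)·1.6845] / (0.1549·√1.6845)
   = [0.316381 + 0.070070] / 0.201042 = 1.922238
d₂ = d₁ − σ√T = 1.922238 − 0.201042 = 1.721196
N(d₁) = 0.972712,  N(d₂) = 0.957392,  e^(−rT) = 0.951361
E₀ = V₀·N(d₁) − D·e^(−rT)·N(d₂)
   = 339.2954·0.972712 − 247.2724·0.951361·0.957392 = 104.814558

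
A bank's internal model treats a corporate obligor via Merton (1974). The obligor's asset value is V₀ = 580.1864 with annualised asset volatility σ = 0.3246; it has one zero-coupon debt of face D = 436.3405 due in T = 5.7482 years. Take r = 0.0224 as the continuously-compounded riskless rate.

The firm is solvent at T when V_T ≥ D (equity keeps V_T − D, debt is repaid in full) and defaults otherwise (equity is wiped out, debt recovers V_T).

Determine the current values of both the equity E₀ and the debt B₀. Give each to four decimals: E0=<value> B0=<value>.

E0=263.0221 B0=317.1643

d₁ = [ln(V₀/D) + (r + σ²/2)T] / (σ√T)
   = [ln(580.1864/436.3405) + (0.0224 + 0.5·0.3246²)·5.7482] / (0.3246·√5.7482)
   = [0.284927 + 0.431590] / 0.778242 = 0.920686
d₂ = d₁ − σ√T = 0.920686 − 0.778242 = 0.142444
N(d₁) = 0.821393,  N(d₂) = 0.556636,  e^(−rT) = 0.879185
E₀ = V₀·N(d₁) − D·e^(−rT)·N(d₂)
   = 580.1864·0.821393 − 436.3405·0.879185·0.556636 = 263.022132
B₀ = V₀ − E₀ = 580.1864 − 263.022132 = 317.164268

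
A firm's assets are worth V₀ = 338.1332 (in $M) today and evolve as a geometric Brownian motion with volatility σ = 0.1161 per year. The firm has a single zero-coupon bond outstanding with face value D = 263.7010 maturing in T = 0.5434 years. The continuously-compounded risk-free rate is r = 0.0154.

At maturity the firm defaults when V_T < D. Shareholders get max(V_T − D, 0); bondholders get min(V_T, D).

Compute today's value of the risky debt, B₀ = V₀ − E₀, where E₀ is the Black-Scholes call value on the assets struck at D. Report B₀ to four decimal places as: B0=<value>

d₁ = [ln(V₀/D) + (r + σ²/2)T] / (σ√T)
   = [ln(338.1332/263.7010) + (0.0154 + 0.5·0.1161²)·0.5434] / (0.1161·√0.5434)
   = [0.248624 + 0.012031] / 0.085584 = 3.045604
d₂ = d₁ − σ√T = 3.045604 − 0.085584 = 2.960020
N(d₁) = 0.998839,  N(d₂) = 0.998462,  e^(−rT) = 0.991667
E₀ = V₀·N(d₁) − D·e^(−rT)·N(d₂)
   = 338.1332·0.998839 − 263.7010·0.991667·0.998462 = 76.639359
B₀ = V₀ − E₀ = 338.1332 − 76.639359 = 261.493841

B0=261.4938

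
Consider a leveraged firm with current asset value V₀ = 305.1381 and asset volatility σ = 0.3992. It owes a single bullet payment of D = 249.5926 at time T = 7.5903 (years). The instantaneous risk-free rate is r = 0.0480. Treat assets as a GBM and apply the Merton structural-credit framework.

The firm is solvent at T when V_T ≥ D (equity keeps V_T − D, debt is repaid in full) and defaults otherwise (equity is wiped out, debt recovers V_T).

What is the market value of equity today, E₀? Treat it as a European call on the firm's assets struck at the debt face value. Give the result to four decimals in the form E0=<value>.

E0=177.0866

d₁ = [ln(V₀/D) + (r + σ²/2)T] / (σ√T)
   = [ln(305.1381/249.5926) + (0.0480 + 0.5·0.3992²)·7.5903] / (0.3992·√7.5903)
   = [0.200934 + 0.969132] / 1.099816 = 1.063875
d₂ = d₁ − σ√T = 1.063875 − 1.099816 = -0.035941
N(d₁) = 0.856307,  N(d₂) = 0.485665,  e^(−rT) = 0.694659
E₀ = V₀·N(d₁) − D·e^(−rT)·N(d₂)
   = 305.1381·0.856307 − 249.5926·0.694659·0.485665 = 177.086611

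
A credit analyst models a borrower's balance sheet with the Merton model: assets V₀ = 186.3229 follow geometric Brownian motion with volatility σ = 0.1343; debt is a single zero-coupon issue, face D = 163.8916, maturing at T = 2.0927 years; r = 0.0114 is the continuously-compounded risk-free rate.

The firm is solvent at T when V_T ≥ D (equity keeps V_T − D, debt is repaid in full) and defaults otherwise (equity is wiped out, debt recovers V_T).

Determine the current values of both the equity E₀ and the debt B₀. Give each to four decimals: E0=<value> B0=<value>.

d₁ = [ln(V₀/D) + (r + σ²/2)T] / (σ√T)
   = [ln(186.3229/163.8916) + (0.0114 + 0.5·0.1343²)·2.0927] / (0.1343·√2.0927)
   = [0.128276 + 0.042729] / 0.194281 = 0.880197
d₂ = d₁ − σ√T = 0.880197 − 0.194281 = 0.685916
N(d₁) = 0.810624,  N(d₂) = 0.753617,  e^(−rT) = 0.976426
E₀ = V₀·N(d₁) − D·e^(−rT)·N(d₂)
   = 186.3229·0.810624 − 163.8916·0.976426·0.753617 = 30.437967
B₀ = V₀ − E₀ = 186.3229 − 30.437967 = 155.884933

E0=30.4380 B0=155.8849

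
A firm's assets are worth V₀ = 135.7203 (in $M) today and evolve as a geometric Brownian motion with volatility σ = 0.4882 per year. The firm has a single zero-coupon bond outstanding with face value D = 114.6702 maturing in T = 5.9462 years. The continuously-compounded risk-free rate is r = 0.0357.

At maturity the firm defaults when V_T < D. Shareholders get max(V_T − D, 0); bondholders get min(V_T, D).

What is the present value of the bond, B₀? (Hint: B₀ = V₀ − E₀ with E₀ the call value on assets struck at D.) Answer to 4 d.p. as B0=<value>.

B0=60.7477

d₁ = [ln(V₀/D) + (r + σ²/2)T] / (σ√T)
   = [ln(135.7203/114.6702) + (0.0357 + 0.5·0.4882²)·5.9462] / (0.4882·√5.9462)
   = [0.168536 + 0.920886] / 1.190467 = 0.915121
d₂ = d₁ − σ√T = 0.915121 − 1.190467 = -0.275347
N(d₁) = 0.819936,  N(d₂) = 0.391525,  e^(−rT) = 0.808739
E₀ = V₀·N(d₁) − D·e^(−rT)·N(d₂)
   = 135.7203·0.819936 − 114.6702·0.808739·0.391525 = 74.972612
B₀ = V₀ − E₀ = 135.7203 − 74.972612 = 60.747688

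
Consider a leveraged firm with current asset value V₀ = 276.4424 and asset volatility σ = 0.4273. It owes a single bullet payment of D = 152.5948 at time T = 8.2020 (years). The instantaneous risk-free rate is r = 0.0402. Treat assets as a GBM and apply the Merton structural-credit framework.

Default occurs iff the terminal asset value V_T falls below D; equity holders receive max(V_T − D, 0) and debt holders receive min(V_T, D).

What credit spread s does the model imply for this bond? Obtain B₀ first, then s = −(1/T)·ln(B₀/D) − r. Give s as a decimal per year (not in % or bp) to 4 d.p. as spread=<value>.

d₁ = [ln(V₀/D) + (r + σ²/2)T] / (σ√T)
   = [ln(276.4424/152.5948) + (0.0402 + 0.5·0.4273²)·8.2020] / (0.4273·√8.2020)
   = [0.594216 + 1.078503] / 1.223750 = 1.366880
d₂ = d₁ − σ√T = 1.366880 − 1.223750 = 0.143129
N(d₁) = 0.914168,  N(d₂) = 0.556906,  e^(−rT) = 0.719125
E₀ = V₀·N(d₁) − D·e^(−rT)·N(d₂)
   = 276.4424·0.914168 − 152.5948·0.719125·0.556906 = 191.603013
B₀ = V₀ − E₀ = 276.4424 − 191.603013 = 84.839387
spread = −(1/T)·ln(B₀/D) − r = −(1/8.2020)·ln(84.839387/152.5948) − 0.0402 = 0.03137110

spread=0.0314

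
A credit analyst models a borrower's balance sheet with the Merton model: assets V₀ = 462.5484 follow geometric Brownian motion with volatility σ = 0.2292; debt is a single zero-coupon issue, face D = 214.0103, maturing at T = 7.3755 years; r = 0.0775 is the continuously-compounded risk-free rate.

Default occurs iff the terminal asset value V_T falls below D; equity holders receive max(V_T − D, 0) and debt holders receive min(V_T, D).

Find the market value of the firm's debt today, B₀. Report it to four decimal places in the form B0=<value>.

d₁ = [ln(V₀/D) + (r + σ²/2)T] / (σ√T)
   = [ln(462.5484/214.0103) + (0.0775 + 0.5·0.2292²)·7.3755] / (0.2292·√7.3755)
   = [0.770727 + 0.765328] / 0.622458 = 2.467724
d₂ = d₁ − σ√T = 2.467724 − 0.622458 = 1.845266
N(d₁) = 0.993201,  N(d₂) = 0.967501,  e^(−rT) = 0.564621
E₀ = V₀·N(d₁) − D·e^(−rT)·N(d₂)
   = 462.5484·0.993201 − 214.0103·0.564621·0.967501 = 342.496079
B₀ = V₀ − E₀ = 462.5484 − 342.496079 = 120.052321

B0=120.0523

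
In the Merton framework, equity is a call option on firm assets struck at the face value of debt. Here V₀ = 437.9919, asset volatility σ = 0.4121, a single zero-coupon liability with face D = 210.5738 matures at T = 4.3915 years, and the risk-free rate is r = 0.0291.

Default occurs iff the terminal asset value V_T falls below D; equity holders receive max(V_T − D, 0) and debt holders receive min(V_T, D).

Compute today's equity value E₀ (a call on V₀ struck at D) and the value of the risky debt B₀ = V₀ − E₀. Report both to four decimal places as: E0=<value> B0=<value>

E0=272.1527 B0=165.8392

d₁ = [ln(V₀/D) + (r + σ²/2)T] / (σ√T)
   = [ln(437.9919/210.5738) + (0.0291 + 0.5·0.4121²)·4.3915] / (0.4121·√4.3915)
   = [0.732364 + 0.500689] / 0.863593 = 1.427818
d₂ = d₁ − σ√T = 1.427818 − 0.863593 = 0.564225
N(d₁) = 0.923328,  N(d₂) = 0.713699,  e^(−rT) = 0.880036
E₀ = V₀·N(d₁) − D·e^(−rT)·N(d₂)
   = 437.9919·0.923328 − 210.5738·0.880036·0.713699 = 272.152693
B₀ = V₀ − E₀ = 437.9919 − 272.152693 = 165.839207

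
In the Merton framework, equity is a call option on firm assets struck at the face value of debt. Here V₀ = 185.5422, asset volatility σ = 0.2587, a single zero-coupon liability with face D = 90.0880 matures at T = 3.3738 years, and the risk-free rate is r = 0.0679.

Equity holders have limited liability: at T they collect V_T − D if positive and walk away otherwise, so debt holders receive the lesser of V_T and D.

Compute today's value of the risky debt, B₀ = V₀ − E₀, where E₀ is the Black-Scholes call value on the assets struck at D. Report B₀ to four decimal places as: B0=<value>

d₁ = [ln(V₀/D) + (r + σ²/2)T] / (σ√T)
   = [ln(185.5422/90.0880) + (0.0679 + 0.5·0.2587²)·3.3738] / (0.2587·√3.3738)
   = [0.722495 + 0.341978] / 0.475178 = 2.240158
d₂ = d₁ − σ√T = 2.240158 − 0.475178 = 1.764980
N(d₁) = 0.987460,  N(d₂) = 0.961216,  e^(−rT) = 0.795264
E₀ = V₀·N(d₁) − D·e^(−rT)·N(d₂)
   = 185.5422·0.987460 − 90.0880·0.795264·0.961216 = 114.350285
B₀ = V₀ − E₀ = 185.5422 − 114.350285 = 71.191915

B0=71.1919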